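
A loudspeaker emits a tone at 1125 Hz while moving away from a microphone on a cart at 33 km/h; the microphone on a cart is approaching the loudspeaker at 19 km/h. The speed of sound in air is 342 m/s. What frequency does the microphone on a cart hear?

1113 Hz

33 km/h = 9.167 m/s; 19 km/h = 5.278 m/s.
General Doppler shift: f' = f · (v + v_o)/(v + v_s).
f' = 1125 × (342 + 5.278)/(342 + 9.167) = 1125 × 347.28/351.17 ≈ 1113 Hz.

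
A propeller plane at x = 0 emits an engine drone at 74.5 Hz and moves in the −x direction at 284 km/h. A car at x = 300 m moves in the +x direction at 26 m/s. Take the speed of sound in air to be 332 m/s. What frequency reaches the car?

55.5 Hz

284 km/h = 78.89 m/s.
The observer lies on the +x side, so the source is heading away from the observer and the observer is heading away from the source.
Both move, so f' = f · (v − v_o)/(v + v_s).
f' = 74.5 × (332 − 26)/(332 + 78.89) = 74.5 × 306/410.89 ≈ 55.5 Hz.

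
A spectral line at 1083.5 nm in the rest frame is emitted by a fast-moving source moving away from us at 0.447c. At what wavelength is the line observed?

1752.7 nm

Relativistic Doppler for wavelength: λ' = λ₀ · √((1 + β)/(1 − β)).
λ' = 1083.5 × √(1.4470/0.5530) = 1083.5 × 1.61760 ≈ 1752.7 nm.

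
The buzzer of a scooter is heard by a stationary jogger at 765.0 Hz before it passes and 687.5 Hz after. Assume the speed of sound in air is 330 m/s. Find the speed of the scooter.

f₁/f₂ = (v + v_s)/(v − v_s), so v_s = v · (f₁ − f₂)/(f₁ + f₂).
v_s = 330 × (765.0 − 687.5)/(765.0 + 687.5) = 330 × 77.5/1452.5 ≈ 17.6 m/s.

17.6 m/s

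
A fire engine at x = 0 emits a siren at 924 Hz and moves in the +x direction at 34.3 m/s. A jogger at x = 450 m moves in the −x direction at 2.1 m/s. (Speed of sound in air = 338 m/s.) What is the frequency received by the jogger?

The observer lies on the +x side, so the source is heading toward the observer and the observer is heading toward the source.
With source approaching and observer approaching, f' = f · (v + v_o)/(v − v_s).
f' = 924 × (338 + 2.1)/(338 − 34.3) = 924 × 340.1/303.7 ≈ 1035 Hz.

1035 Hz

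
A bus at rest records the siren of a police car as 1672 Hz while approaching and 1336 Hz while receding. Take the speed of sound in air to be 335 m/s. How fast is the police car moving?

37 m/s

f₁/f₂ = (v + v_s)/(v − v_s), so v_s = v · (f₁ − f₂)/(f₁ + f₂).
v_s = 335 × (1672 − 1336)/(1672 + 1336) = 335 × 336/3008 ≈ 37 m/s.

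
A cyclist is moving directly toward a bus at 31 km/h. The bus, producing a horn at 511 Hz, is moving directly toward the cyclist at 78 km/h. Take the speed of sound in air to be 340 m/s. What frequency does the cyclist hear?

560 Hz

78 km/h = 21.67 m/s; 31 km/h = 8.611 m/s.
With source approaching and observer approaching, f' = f · (v + v_o)/(v − v_s).
f' = 511 × (340 + 8.611)/(340 − 21.67) = 511 × 348.61/318.33 ≈ 560 Hz.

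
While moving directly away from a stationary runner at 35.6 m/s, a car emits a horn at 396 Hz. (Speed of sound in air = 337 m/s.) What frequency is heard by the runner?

Only the source moves, away from the listener, so f' = f · v/(v + v_s).
f' = 396 × 337/(337 + 35.6) = 396 × 337/372.6 ≈ 358 Hz.

358 Hz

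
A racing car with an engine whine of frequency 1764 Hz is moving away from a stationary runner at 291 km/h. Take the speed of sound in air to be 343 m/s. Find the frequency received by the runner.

291 km/h = 80.83 m/s.
Moving source, stationary observer: f' = f · v/(v + v_s) since the source is receding.
f' = 1764 × 343/(343 + 80.83) = 1764 × 343/423.8 ≈ 1428 Hz.

1428 Hz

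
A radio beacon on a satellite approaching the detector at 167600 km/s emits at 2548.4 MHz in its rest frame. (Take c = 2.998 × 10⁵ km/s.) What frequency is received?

β = v/c = 167600/299800 = 0.5590.
Relativistic Doppler for frequency: f' = f₀ · √((1 + β)/(1 − β)).
f' = 2548.4 × √(1.5590/0.4410) = 2548.4 × 1.88031 ≈ 4791.8 MHz.

4791.8 MHz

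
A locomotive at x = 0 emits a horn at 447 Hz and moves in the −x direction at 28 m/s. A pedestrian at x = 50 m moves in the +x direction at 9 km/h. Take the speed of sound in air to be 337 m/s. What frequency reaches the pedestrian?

410 Hz

9 km/h = 2.5 m/s.
The observer lies on the +x side, so the source is heading away from the observer and the observer is heading away from the source.
General Doppler shift: f' = f · (v − v_o)/(v + v_s).
f' = 447 × (337 − 2.5)/(337 + 28) = 447 × 334.5/365 ≈ 410 Hz.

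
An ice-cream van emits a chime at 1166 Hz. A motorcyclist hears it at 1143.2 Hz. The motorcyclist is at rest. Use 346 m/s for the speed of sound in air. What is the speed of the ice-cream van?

6.9 m/s

f' < f, so the ice-cream van is receding.
f' = f · v/(v + v_s) ⇒ v_s = v · |1 − f/f'|.
v_s = 346 × |1 − 1166/1143.2| = 346 × 0.01994 ≈ 6.9 m/s.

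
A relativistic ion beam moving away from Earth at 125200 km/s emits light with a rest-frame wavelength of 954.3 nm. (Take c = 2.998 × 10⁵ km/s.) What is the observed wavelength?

1488.9 nm

β = v/c = 125200/299800 = 0.4176.
Relativistic Doppler for wavelength: λ' = λ₀ · √((1 + β)/(1 − β)).
λ' = 954.3 × √(1.4176/0.5824) = 954.3 × 1.56017 ≈ 1488.9 nm.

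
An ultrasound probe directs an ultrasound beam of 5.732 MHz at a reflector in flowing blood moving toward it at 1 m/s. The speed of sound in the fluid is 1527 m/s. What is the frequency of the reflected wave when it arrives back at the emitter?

The reflector in flowing blood first receives the wave as a moving observer: f₁ = f₀ · (v + u)/v = 5.732 × (1527 + 1)/1527 ≈ 5.736 MHz.
On reflection it acts as a source moving toward the stationary detector: f₂ = f₁ · v/(v − u) = 5.736 × 1527/1526 ≈ 5.740 MHz.
Equivalently f₂ = f₀ · (v + u)/(v − u).

5.740 MHz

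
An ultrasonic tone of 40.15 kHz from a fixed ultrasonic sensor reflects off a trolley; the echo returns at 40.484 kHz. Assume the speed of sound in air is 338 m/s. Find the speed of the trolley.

1.40 m/s

Double Doppler shift off a moving reflector: f₂ = f₀ · (v + u)/(v − u) (u > 0 toward emitter).
Rearranging, u = v · (f₂ − f₀)/(f₂ + f₀) = 338 × 0.334/80.634 ≈ 1.40 m/s.
So the trolley is moving at 1.40 m/s toward the emitter.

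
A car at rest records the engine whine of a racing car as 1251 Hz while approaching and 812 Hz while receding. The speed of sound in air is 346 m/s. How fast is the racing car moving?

f₁/f₂ = (v + v_s)/(v − v_s), so v_s = v · (f₁ − f₂)/(f₁ + f₂).
v_s = 346 × (1251 − 812)/(1251 + 812) = 346 × 439/2063 ≈ 74 m/s.

74 m/s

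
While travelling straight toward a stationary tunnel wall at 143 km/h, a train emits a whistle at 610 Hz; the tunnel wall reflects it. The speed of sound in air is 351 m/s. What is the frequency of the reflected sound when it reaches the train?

766 Hz

143 km/h = 39.72 m/s.
The tunnel wall receives the sound from a moving source: f₁ = f₀ · v/(v − v_e) = 610 × 351/311.28 ≈ 688 Hz.
On the return leg the train is a moving observer: f₂ = f₁ · (v + v_e)/v = 688 × 390.72/351 ≈ 766 Hz.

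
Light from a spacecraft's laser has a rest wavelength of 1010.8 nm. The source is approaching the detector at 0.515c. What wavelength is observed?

571.9 nm

Relativistic Doppler for wavelength: λ' = λ₀ · √((1 − β)/(1 + β)).
λ' = 1010.8 × √(0.4850/1.5150) = 1010.8 × 0.56580 ≈ 571.9 nm.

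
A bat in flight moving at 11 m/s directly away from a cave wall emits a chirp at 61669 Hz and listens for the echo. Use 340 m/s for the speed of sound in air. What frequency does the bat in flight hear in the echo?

The cave wall receives the sound from a moving source: f₁ = f₀ · v/(v + v_e) = 61669 × 340/351 ≈ 59736 Hz.
On the return leg the bat in flight is a moving observer: f₂ = f₁ · (v − v_e)/v = 59736 × 329/340 ≈ 57804 Hz.

57804 Hz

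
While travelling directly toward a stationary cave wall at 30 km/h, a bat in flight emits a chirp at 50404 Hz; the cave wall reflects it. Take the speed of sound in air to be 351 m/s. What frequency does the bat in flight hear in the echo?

52856 Hz

30 km/h = 8.333 m/s.
The cave wall receives the sound from a moving source: f₁ = f₀ · v/(v − v_e) = 50404 × 351/342.67 ≈ 51630 Hz.
On the return leg the bat in flight is a moving observer: f₂ = f₁ · (v + v_e)/v = 51630 × 359.33/351 ≈ 52856 Hz.
Equivalently f₂ = f₀ · (v + v_e)/(v − v_e).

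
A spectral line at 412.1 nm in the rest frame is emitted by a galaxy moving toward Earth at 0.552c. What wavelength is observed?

221.4 nm

Relativistic Doppler for wavelength: λ' = λ₀ · √((1 − β)/(1 + β)).
λ' = 412.1 × √(0.4480/1.5520) = 412.1 × 0.53727 ≈ 221.4 nm.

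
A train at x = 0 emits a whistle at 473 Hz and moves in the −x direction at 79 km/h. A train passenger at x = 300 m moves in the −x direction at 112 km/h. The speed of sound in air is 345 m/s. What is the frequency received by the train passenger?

79 km/h = 21.94 m/s; 112 km/h = 31.11 m/s.
The observer lies on the +x side, so the source is heading away from the observer and the observer is heading toward the source.
Both move, so f' = f · (v + v_o)/(v + v_s).
f' = 473 × (345 + 31.11)/(345 + 21.94) = 473 × 376.11/366.94 ≈ 485 Hz.

485 Hz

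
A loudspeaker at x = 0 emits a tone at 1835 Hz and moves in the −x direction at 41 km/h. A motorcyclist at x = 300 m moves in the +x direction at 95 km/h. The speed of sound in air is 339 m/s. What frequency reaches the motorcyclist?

41 km/h = 11.39 m/s; 95 km/h = 26.39 m/s.
The observer lies on the +x side, so the source is heading away from the observer and the observer is heading away from the source.
General Doppler shift: f' = f · (v − v_o)/(v + v_s).
f' = 1835 × (339 − 26.39)/(339 + 11.39) = 1835 × 312.61/350.39 ≈ 1637 Hz.

1637 Hz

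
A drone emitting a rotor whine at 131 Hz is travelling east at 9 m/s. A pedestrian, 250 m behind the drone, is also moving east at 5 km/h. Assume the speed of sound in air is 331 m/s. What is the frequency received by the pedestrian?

5 km/h = 1.389 m/s.
The pedestrian is behind, so the drone is moving away from it while the pedestrian is moving toward the drone.
With source receding and observer approaching, f' = f · (v + v_o)/(v + v_s).
f' = 131 × (331 + 1.389)/(331 + 9) = 131 × 332.39/340 ≈ 128 Hz.

128 Hz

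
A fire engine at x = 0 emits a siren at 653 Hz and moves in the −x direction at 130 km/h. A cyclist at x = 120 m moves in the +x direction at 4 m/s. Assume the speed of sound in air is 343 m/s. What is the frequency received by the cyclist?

130 km/h = 36.11 m/s.
The observer lies on the +x side, so the source is heading away from the observer and the observer is heading away from the source.
With source receding and observer receding, f' = f · (v − v_o)/(v + v_s).
f' = 653 × (343 − 4)/(343 + 36.11) = 653 × 339/379.11 ≈ 584 Hz.

584 Hz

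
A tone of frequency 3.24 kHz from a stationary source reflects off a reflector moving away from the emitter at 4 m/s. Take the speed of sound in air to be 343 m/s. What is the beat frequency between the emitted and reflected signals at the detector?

The reflector first receives the wave as a moving observer: f₁ = f₀ · (v − u)/v = 3.24 × (343 − 4)/343 ≈ 3.2022 kHz.
On reflection it acts as a source moving away from the stationary detector: f₂ = f₁ · v/(v + u) = 3.2022 × 343/347 ≈ 3.1653 kHz.
Beat frequency (with f₀ = 3240 Hz): |f₂ − f₀| = 2u·f₀/(v + u) = 2 × 4 × 3240/347 ≈ 75 Hz.

75 Hz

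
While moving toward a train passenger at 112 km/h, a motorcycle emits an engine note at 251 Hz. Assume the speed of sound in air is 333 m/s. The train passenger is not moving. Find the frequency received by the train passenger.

277 Hz

112 km/h = 31.11 m/s.
With the source moving toward a stationary observer, f' = f · v/(v − v_s).
f' = 251 × 333/(333 − 31.11) = 251 × 333/301.9 ≈ 277 Hz.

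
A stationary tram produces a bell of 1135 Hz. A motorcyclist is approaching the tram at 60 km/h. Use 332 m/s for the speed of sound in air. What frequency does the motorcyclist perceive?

60 km/h = 16.67 m/s.
Only the observer moves, toward the source, so f' = f · (v + v_o)/v.
f' = 1135 × (332 + 16.67)/332 = 1135 × 348.67/332 ≈ 1192 Hz.

1192 Hz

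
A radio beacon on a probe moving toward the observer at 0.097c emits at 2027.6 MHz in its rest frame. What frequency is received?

2234.8 MHz

Relativistic Doppler for frequency: f' = f₀ · √((1 + β)/(1 − β)).
f' = 2027.6 × √(1.0970/0.9030) = 2027.6 × 1.10220 ≈ 2234.8 MHz.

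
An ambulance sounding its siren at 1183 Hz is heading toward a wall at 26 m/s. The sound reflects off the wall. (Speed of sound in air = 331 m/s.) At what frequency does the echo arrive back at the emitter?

1385 Hz

The wall receives the sound from a moving source: f₁ = f₀ · v/(v − v_e) = 1183 × 331/305 ≈ 1284 Hz.
On the return leg the ambulance is a moving observer: f₂ = f₁ · (v + v_e)/v = 1284 × 357/331 ≈ 1385 Hz.
Equivalently f₂ = f₀ · (v + v_e)/(v − v_e).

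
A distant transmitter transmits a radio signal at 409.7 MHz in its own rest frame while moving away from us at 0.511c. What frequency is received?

Relativistic Doppler for frequency: f' = f₀ · √((1 − β)/(1 + β)).
f' = 409.7 × √(0.4890/1.5110) = 409.7 × 0.56888 ≈ 233.1 MHz.

233.1 MHz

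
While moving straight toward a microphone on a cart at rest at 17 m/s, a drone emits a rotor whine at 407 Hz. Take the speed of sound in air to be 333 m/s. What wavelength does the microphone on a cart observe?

77.6 cm

With the source moving toward a stationary observer, f' = f · v/(v − v_s).
f' = 407 × 333/(333 − 17) ≈ 429 Hz.
λ' = v/f' = 333/428.896 ≈ 77.6 cm.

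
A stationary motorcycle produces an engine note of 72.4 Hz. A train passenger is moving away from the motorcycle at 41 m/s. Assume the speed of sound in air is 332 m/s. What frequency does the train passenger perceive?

63 Hz

Moving observer, stationary source: f' = f · (v − v_o)/v.
f' = 72.4 × (332 − 41)/332 = 72.4 × 291/332 ≈ 63 Hz.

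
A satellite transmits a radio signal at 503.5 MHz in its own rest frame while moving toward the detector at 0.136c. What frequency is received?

Relativistic Doppler for frequency: f' = f₀ · √((1 + β)/(1 − β)).
f' = 503.5 × √(1.1360/0.8640) = 503.5 × 1.14665 ≈ 577.3 MHz.

577.3 MHz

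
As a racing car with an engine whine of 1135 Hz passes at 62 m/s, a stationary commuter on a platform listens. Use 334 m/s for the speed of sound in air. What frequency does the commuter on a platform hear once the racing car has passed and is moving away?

957 Hz

Receding: f₂ = f · v/(v + v_s) = 1135 × 334/396 ≈ 957 Hz.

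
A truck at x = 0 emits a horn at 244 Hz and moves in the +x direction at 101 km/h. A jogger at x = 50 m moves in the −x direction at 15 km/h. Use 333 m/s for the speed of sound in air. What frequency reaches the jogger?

270 Hz

101 km/h = 28.06 m/s; 15 km/h = 4.167 m/s.
The observer lies on the +x side, so the source is heading toward the observer and the observer is heading toward the source.
Both move, so f' = f · (v + v_o)/(v − v_s).
f' = 244 × (333 + 4.167)/(333 − 28.06) = 244 × 337.17/304.94 ≈ 270 Hz.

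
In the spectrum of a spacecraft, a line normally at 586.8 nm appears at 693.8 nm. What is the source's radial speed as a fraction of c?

λ'/λ₀ = 1.1823 > 1 (redshift), so the source is receding.
λ'/λ₀ = √((1 + β)/(1 − β)) for a receding source ⇒ β = (r² − 1)/(r² + 1) with r = λ'/λ₀.
β = (1.3979 − 1)/(1.3979 + 1) ≈ 0.166.

0.166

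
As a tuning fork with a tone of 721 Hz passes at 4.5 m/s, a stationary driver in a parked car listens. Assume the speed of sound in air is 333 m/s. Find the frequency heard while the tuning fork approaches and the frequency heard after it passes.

731 Hz approaching; 711 Hz receding

Approaching: f₁ = f · v/(v − v_s) = 721 × 333/328.5 ≈ 731 Hz.
Receding: f₂ = f · v/(v + v_s) = 721 × 333/337.5 ≈ 711 Hz.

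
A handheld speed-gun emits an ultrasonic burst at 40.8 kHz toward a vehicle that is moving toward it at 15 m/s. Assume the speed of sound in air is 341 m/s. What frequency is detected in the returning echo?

At the vehicle (a moving observer), f₁ = f₀ · (v + u)/v = 40.8 × 356/341 ≈ 42.6 kHz.
On reflection it acts as a source moving toward the stationary detector: f₂ = f₁ · v/(v − u) = 42.6 × 341/326 ≈ 44.6 kHz.

44.6 kHz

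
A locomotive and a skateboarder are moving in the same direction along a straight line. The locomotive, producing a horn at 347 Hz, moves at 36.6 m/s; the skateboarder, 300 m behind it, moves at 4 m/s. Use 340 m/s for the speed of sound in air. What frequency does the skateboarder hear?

317 Hz

The skateboarder is behind, so the locomotive is moving away from it while the skateboarder is moving toward the locomotive.
With source receding and observer approaching, f' = f · (v + v_o)/(v + v_s).
f' = 347 × (340 + 4)/(340 + 36.6) = 347 × 344/376.6 ≈ 317 Hz.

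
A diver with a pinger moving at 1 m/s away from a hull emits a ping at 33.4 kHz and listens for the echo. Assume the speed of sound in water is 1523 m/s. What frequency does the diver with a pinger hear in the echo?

The hull receives the sound from a moving source: f₁ = f₀ · v/(v + v_e) = 33.4 × 1523/1524 ≈ 33.4 kHz.
On the return leg the diver with a pinger is a moving observer: f₂ = f₁ · (v − v_e)/v = 33.4 × 1522/1523 ≈ 33.4 kHz.

33.4 kHz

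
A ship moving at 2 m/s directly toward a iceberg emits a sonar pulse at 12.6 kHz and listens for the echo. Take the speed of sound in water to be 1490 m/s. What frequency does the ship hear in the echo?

The iceberg receives the sound from a moving source: f₁ = f₀ · v/(v − v_e) = 12.6 × 1490/1488 ≈ 12.62 kHz.
On the return leg the ship is a moving observer: f₂ = f₁ · (v + v_e)/v = 12.62 × 1492/1490 ≈ 12.63 kHz.

12.63 kHz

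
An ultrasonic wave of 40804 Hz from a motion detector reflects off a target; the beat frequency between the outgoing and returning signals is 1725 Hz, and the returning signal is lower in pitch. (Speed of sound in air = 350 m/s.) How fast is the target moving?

7.6 m/s

Double Doppler shift off a moving reflector: f₂ = f₀ · (v + u)/(v − u) (u > 0 toward emitter).
Returning signal is lower, so f₂ = f₀ − Δf = 40804 − 1725 = 39079 Hz.
Rearranging, u = v · (f₂ − f₀)/(f₂ + f₀) = 350 × -1725/79883 ≈ -7.6 m/s.
So the target is moving at 7.6 m/s away from the emitter.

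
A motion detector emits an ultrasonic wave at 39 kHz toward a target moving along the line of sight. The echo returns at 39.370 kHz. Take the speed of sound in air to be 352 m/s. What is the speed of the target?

Double Doppler shift off a moving reflector: f₂ = f₀ · (v + u)/(v − u) (u > 0 toward emitter).
Rearranging, u = v · (f₂ − f₀)/(f₂ + f₀) = 352 × 0.370/78.370 ≈ 1.66 m/s.
So the target is moving at 1.66 m/s toward the emitter.

1.66 m/s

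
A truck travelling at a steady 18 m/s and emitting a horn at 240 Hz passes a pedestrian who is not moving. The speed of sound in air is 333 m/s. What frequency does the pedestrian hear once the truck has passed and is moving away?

Receding: f₂ = f · v/(v + v_s) = 240 × 333/351 ≈ 228 Hz.

228 Hz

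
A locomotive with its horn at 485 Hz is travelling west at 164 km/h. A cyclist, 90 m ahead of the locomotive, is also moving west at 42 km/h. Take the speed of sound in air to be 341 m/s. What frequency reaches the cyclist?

541 Hz

164 km/h = 45.56 m/s; 42 km/h = 11.67 m/s.
The cyclist is ahead, so the locomotive is moving toward it while the cyclist is moving away from the locomotive.
Both move, so f' = f · (v − v_o)/(v − v_s).
f' = 485 × (341 − 11.67)/(341 − 45.56) = 485 × 329.33/295.44 ≈ 541 Hz.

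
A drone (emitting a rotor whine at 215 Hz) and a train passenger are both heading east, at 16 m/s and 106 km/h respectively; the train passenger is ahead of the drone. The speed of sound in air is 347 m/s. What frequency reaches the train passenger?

206 Hz

106 km/h = 29.44 m/s.
The train passenger is ahead, so the drone is moving toward it while the train passenger is moving away from the drone.
Both move, so f' = f · (v − v_o)/(v − v_s).
f' = 215 × (347 − 29.44)/(347 − 16) = 215 × 317.56/331 ≈ 206 Hz.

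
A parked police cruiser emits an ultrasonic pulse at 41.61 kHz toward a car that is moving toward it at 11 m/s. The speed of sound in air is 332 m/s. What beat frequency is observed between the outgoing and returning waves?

At the car (a moving observer), f₁ = f₀ · (v + u)/v = 41.61 × 343/332 ≈ 42.99 kHz.
The reflection then acts as a moving source: f₂ = f₁ · v/(v − u) ≈ 44.46 kHz.
Equivalently f₂ = f₀ · (v + u)/(v − u).
Beat frequency (with f₀ = 41610 Hz): |f₂ − f₀| = 2u·f₀/(v − u) = 2 × 11 × 41610/321 ≈ 2852 Hz.

2852 Hz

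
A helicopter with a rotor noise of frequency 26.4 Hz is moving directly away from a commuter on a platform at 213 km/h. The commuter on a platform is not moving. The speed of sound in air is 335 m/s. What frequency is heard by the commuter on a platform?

213 km/h = 59.17 m/s.
Only the source moves, away from the listener, so f' = f · v/(v + v_s).
f' = 26.4 × 335/(335 + 59.17) = 26.4 × 335/394.2 ≈ 22.4 Hz.

22.4 Hz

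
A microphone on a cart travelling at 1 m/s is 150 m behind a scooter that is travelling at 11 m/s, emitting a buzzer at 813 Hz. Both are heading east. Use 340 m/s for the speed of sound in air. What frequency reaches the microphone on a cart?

790 Hz

The microphone on a cart is behind, so the scooter is moving away from it while the microphone on a cart is moving toward the scooter.
Both move, so f' = f · (v + v_o)/(v + v_s).
f' = 813 × (340 + 1)/(340 + 11) = 813 × 341/351 ≈ 790 Hz.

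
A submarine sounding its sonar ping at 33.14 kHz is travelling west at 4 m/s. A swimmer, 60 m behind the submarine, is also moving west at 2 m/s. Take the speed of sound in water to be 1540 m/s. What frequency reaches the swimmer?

33.1 kHz

The swimmer is behind, so the submarine is moving away from it while the swimmer is moving toward the submarine.
Both move, so f' = f · (v + v_o)/(v + v_s).
f' = 33.14 × (1540 + 2)/(1540 + 4) = 33.14 × 1542/1544 ≈ 33.1 kHz.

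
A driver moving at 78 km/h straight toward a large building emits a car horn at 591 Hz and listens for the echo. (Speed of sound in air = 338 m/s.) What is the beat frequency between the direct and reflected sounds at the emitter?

78 km/h = 21.67 m/s.
The large building receives the sound from a moving source: f₁ = f₀ · v/(v − v_e) = 591 × 338/316.33 ≈ 631.5 Hz.
On the return leg the driver is a moving observer: f₂ = f₁ · (v + v_e)/v = 631.5 × 359.67/338 ≈ 672.0 Hz.
Beat against the emitted tone: |f₂ − f₀| = 2v_e·f₀/(v − v_e) = 2 × 21.67 × 591/316.33 ≈ 81 Hz.

81 Hz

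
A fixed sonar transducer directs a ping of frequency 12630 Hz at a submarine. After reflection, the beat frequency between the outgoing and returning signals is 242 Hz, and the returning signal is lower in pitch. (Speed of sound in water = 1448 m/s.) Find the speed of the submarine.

14.0 m/s

Double Doppler shift off a moving reflector: f₂ = f₀ · (v + u)/(v − u) (u > 0 toward emitter).
Returning signal is lower, so f₂ = f₀ − Δf = 12630 − 242 = 12388 Hz.
Rearranging, u = v · (f₂ − f₀)/(f₂ + f₀) = 1448 × -242/25018 ≈ -14.0 m/s.
So the submarine is moving at 14.0 m/s away from the emitter.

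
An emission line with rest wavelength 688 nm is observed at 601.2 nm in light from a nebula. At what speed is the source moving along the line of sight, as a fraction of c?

λ'/λ₀ = 0.8738 < 1 (blueshift), so the source is approaching.
λ'/λ₀ = √((1 − β)/(1 + β)) for an approaching source ⇒ β = (1 − r²)/(1 + r²) with r = λ'/λ₀.
β = (1 − 0.7636)/(1 + 0.7636) ≈ 0.134.

0.134c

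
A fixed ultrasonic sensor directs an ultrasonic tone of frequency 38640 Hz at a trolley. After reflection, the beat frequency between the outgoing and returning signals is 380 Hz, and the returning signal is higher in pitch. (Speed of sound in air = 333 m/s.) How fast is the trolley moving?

1.63 m/s

Double Doppler shift off a moving reflector: f₂ = f₀ · (v + u)/(v − u) (u > 0 toward emitter).
Returning signal is higher, so f₂ = f₀ + Δf = 38640 + 380 = 39020 Hz.
Rearranging, u = v · (f₂ − f₀)/(f₂ + f₀) = 333 × 380/77660 ≈ 1.63 m/s.
So the trolley is moving at 1.63 m/s toward the emitter.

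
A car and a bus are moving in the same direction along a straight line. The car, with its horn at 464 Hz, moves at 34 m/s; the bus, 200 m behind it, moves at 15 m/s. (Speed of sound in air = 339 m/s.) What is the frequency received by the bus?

440 Hz

The bus is behind, so the car is moving away from it while the bus is moving toward the car.
With source receding and observer approaching, f' = f · (v + v_o)/(v + v_s).
f' = 464 × (339 + 15)/(339 + 34) = 464 × 354/373 ≈ 440 Hz.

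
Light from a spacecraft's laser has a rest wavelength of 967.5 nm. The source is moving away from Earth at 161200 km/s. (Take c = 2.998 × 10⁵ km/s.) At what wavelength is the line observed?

1764.5 nm

β = v/c = 161200/299800 = 0.5377.
Relativistic Doppler for wavelength: λ' = λ₀ · √((1 + β)/(1 − β)).
λ' = 967.5 × √(1.5377/0.4623) = 967.5 × 1.82376 ≈ 1764.5 nm.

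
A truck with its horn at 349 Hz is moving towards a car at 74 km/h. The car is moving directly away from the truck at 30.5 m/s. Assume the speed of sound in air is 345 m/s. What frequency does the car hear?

74 km/h = 20.56 m/s.
Both move, so f' = f · (v − v_o)/(v − v_s).
f' = 349 × (345 − 30.5)/(345 − 20.56) = 349 × 314.5/324.44 ≈ 338 Hz.

338 Hz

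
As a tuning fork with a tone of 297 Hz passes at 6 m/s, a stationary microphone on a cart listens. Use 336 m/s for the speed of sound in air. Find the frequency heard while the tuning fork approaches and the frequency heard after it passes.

Approaching: f₁ = f · v/(v − v_s) = 297 × 336/330 ≈ 302 Hz.
Receding: f₂ = f · v/(v + v_s) = 297 × 336/342 ≈ 292 Hz.

302 Hz approaching; 292 Hz receding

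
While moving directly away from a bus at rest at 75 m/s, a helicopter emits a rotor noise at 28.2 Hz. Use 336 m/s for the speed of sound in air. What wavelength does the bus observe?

Moving source, stationary observer: f' = f · v/(v + v_s) since the source is receding.
f' = 28.2 × 336/(336 + 75) ≈ 23.1 Hz.
λ' = v/f' = 336/23.054 ≈ 14.57 m.

14.57 m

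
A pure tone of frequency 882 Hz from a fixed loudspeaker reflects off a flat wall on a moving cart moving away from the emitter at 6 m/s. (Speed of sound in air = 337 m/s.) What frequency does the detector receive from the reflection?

The flat wall on a moving cart first receives the wave as a moving observer: f₁ = f₀ · (v − u)/v = 882 × (337 − 6)/337 ≈ 866 Hz.
The reflection then acts as a moving source: f₂ = f₁ · v/(v + u) ≈ 851 Hz.

851 Hz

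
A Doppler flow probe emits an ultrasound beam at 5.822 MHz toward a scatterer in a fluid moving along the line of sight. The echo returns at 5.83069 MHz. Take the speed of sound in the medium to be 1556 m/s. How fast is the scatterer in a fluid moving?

Double Doppler shift off a moving reflector: f₂ = f₀ · (v + u)/(v − u) (u > 0 toward emitter).
Rearranging, u = v · (f₂ − f₀)/(f₂ + f₀) = 1556 × 0.00869/11.65269 ≈ 1.16 m/s.
So the scatterer in a fluid is moving at 1.16 m/s toward the emitter.

1.16 m/s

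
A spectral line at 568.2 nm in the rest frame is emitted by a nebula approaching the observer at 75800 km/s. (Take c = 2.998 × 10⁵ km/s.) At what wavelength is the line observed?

438.8 nm

β = v/c = 75800/299800 = 0.2528.
Relativistic Doppler for wavelength: λ' = λ₀ · √((1 − β)/(1 + β)).
λ' = 568.2 × √(0.7472/1.2528) = 568.2 × 0.77226 ≈ 438.8 nm.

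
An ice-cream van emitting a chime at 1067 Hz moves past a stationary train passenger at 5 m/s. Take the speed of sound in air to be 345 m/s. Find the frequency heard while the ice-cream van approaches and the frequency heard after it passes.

1083 Hz approaching; 1052 Hz receding

Approaching: f₁ = f · v/(v − v_s) = 1067 × 345/340 ≈ 1083 Hz.
Receding: f₂ = f · v/(v + v_s) = 1067 × 345/350 ≈ 1052 Hz.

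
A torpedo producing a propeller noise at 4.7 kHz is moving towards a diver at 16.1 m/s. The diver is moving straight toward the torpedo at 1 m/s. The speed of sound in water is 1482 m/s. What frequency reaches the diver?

4.75 kHz

With source approaching and observer approaching, f' = f · (v + v_o)/(v − v_s).
f' = 4.7 × (1482 + 1)/(1482 − 16.1) = 4.7 × 1483/1465.9 ≈ 4.75 kHz.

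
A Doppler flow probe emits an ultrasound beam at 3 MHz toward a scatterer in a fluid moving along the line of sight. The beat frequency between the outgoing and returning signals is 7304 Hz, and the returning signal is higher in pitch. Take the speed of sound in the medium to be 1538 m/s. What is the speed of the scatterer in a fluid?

Double Doppler shift off a moving reflector: f₂ = f₀ · (v + u)/(v − u) (u > 0 toward emitter).
Returning signal is higher, so f₂ = f₀ + Δf = 3000000 + 7304 = 3007304 Hz.
Rearranging, u = v · (f₂ − f₀)/(f₂ + f₀) = 1538 × 7304/6007304 ≈ 1.87 m/s.
So the scatterer in a fluid is moving at 1.87 m/s toward the emitter.

1.87 m/s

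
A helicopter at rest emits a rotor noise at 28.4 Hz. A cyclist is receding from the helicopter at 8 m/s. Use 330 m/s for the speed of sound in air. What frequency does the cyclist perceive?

27.7 Hz

Moving observer, stationary source: f' = f · (v − v_o)/v.
f' = 28.4 × (330 − 8)/330 = 28.4 × 322/330 ≈ 27.7 Hz.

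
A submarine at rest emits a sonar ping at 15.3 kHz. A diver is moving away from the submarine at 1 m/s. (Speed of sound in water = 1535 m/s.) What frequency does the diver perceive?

15.29 kHz

Only the observer moves, away from the source, so f' = f · (v − v_o)/v.
f' = 15.3 × (1535 − 1)/1535 = 15.3 × 1534/1535 ≈ 15.29 kHz.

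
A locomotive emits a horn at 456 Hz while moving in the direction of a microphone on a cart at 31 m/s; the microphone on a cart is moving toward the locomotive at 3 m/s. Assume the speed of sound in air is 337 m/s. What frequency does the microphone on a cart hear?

507 Hz

General Doppler shift: f' = f · (v + v_o)/(v − v_s).
f' = 456 × (337 + 3)/(337 − 31) = 456 × 340/306 ≈ 507 Hz.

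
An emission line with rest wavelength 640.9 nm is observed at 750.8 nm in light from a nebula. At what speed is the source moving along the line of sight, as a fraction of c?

0.157c

λ'/λ₀ = 1.1715 > 1 (redshift), so the source is receding.
λ'/λ₀ = √((1 + β)/(1 − β)) for a receding source ⇒ β = (r² − 1)/(r² + 1) with r = λ'/λ₀.
β = (1.3724 − 1)/(1.3724 + 1) ≈ 0.157.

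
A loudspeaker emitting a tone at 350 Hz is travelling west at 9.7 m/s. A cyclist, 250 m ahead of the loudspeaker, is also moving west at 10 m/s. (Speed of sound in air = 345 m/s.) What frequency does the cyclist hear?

The cyclist is ahead, so the loudspeaker is moving toward it while the cyclist is moving away from the loudspeaker.
Both move, so f' = f · (v − v_o)/(v − v_s).
f' = 350 × (345 − 10)/(345 − 9.7) = 350 × 335/335.3 ≈ 350 Hz.

350 Hz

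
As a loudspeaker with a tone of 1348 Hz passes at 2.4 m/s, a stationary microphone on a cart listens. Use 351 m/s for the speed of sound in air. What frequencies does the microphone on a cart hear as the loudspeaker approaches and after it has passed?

Approaching: f₁ = f · v/(v − v_s) = 1348 × 351/348.6 ≈ 1357 Hz.
Receding: f₂ = f · v/(v + v_s) = 1348 × 351/353.4 ≈ 1339 Hz.

1357 Hz approaching; 1339 Hz receding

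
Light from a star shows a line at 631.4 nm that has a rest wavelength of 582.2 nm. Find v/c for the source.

λ'/λ₀ = 1.0845 > 1 (redshift), so the source is receding.
λ'/λ₀ = √((1 + β)/(1 − β)) for a receding source ⇒ β = (r² − 1)/(r² + 1) with r = λ'/λ₀.
β = (1.1762 − 1)/(1.1762 + 1) ≈ 0.081.

0.081c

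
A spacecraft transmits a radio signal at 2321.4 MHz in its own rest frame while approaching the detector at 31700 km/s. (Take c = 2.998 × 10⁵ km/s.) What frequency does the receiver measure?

β = v/c = 31700/299800 = 0.1057.
Relativistic Doppler for frequency: f' = f₀ · √((1 + β)/(1 − β)).
f' = 2321.4 × √(1.1057/0.8943) = 2321.4 × 1.11197 ≈ 2581.3 MHz.

2581.3 MHz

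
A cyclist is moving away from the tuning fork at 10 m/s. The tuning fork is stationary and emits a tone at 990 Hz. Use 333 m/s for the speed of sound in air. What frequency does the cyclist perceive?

960 Hz

Only the observer moves, away from the source, so f' = f · (v − v_o)/v.
f' = 990 × (333 − 10)/333 = 990 × 323/333 ≈ 960 Hz.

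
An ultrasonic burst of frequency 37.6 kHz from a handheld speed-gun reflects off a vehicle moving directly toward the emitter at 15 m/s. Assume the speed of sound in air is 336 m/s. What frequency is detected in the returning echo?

41.1 kHz

The vehicle first receives the wave as a moving observer: f₁ = f₀ · (v + u)/v = 37.6 × (336 + 15)/336 ≈ 39.3 kHz.
The reflection then acts as a moving source: f₂ = f₁ · v/(v − u) ≈ 41.1 kHz.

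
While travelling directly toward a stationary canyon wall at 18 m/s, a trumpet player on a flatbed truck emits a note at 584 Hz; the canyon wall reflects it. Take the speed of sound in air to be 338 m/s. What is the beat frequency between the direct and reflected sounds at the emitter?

The canyon wall receives the sound from a moving source: f₁ = f₀ · v/(v − v_e) = 584 × 338/320 ≈ 616.9 Hz.
On the return leg the trumpet player on a flatbed truck is a moving observer: f₂ = f₁ · (v + v_e)/v = 616.9 × 356/338 ≈ 649.7 Hz.
Equivalently f₂ = f₀ · (v + v_e)/(v − v_e).
Beat against the emitted tone: |f₂ − f₀| = 2v_e·f₀/(v − v_e) = 2 × 18 × 584/320 ≈ 66 Hz.

66 Hz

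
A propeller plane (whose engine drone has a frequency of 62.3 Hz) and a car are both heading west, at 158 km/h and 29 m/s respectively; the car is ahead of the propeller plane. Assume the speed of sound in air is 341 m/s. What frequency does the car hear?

158 km/h = 43.89 m/s.
The car is ahead, so the propeller plane is moving toward it while the car is moving away from the propeller plane.
General Doppler shift: f' = f · (v − v_o)/(v − v_s).
f' = 62.3 × (341 − 29)/(341 − 43.89) = 62.3 × 312/297.11 ≈ 65 Hz.

65 Hz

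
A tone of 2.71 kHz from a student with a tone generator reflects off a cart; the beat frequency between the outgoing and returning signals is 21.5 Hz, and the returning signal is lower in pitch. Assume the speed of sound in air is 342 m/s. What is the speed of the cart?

1.36 m/s

Double Doppler shift off a moving reflector: f₂ = f₀ · (v + u)/(v − u) (u > 0 toward emitter).
Returning signal is lower, so f₂ = f₀ − Δf = 2710 − 21.5 = 2688.5 Hz.
Rearranging, u = v · (f₂ − f₀)/(f₂ + f₀) = 342 × -21.5/5398.5 ≈ -1.36 m/s.
So the cart is moving at 1.36 m/s away from the emitter.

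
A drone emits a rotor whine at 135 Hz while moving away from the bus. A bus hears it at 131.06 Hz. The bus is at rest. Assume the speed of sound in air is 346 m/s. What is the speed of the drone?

f' = f · v/(v + v_s) ⇒ v_s = v · |1 − f/f'|.
v_s = 346 × |1 − 135/131.06| = 346 × 0.03006 ≈ 10.4 m/s.

10.4 m/s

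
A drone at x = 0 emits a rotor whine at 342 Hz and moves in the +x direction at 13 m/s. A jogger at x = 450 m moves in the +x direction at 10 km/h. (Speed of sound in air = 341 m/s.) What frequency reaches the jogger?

353 Hz

10 km/h = 2.778 m/s.
The observer lies on the +x side, so the source is heading toward the observer and the observer is heading away from the source.
Both move, so f' = f · (v − v_o)/(v − v_s).
f' = 342 × (341 − 2.778)/(341 − 13) = 342 × 338.22/328 ≈ 353 Hz.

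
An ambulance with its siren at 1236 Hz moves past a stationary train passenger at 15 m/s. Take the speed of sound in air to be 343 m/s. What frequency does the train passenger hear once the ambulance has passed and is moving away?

1184 Hz

Receding: f₂ = f · v/(v + v_s) = 1236 × 343/358 ≈ 1184 Hz.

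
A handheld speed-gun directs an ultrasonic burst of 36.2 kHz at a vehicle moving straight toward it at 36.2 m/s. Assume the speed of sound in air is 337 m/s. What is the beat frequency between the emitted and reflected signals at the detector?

At the vehicle (a moving observer), f₁ = f₀ · (v + u)/v = 36.2 × 373.2/337 ≈ 40.09 kHz.
The reflection then acts as a moving source: f₂ = f₁ · v/(v − u) ≈ 44.91 kHz.
Equivalently f₂ = f₀ · (v + u)/(v − u).
Beat frequency (with f₀ = 36200 Hz): |f₂ − f₀| = 2u·f₀/(v − u) = 2 × 36.2 × 36200/300.8 ≈ 8713 Hz.

8713 Hz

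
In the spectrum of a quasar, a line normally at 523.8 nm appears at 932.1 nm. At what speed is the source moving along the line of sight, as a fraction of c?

0.520c

λ'/λ₀ = 1.7795 > 1 (redshift), so the source is receding.
λ'/λ₀ = √((1 + β)/(1 − β)) for a receding source ⇒ β = (r² − 1)/(r² + 1) with r = λ'/λ₀.
β = (3.1666 − 1)/(3.1666 + 1) ≈ 0.520.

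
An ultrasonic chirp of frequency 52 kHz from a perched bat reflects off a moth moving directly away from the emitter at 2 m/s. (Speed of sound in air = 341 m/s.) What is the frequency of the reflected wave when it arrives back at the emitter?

At the moth (a moving observer), f₁ = f₀ · (v − u)/v = 52 × 339/341 ≈ 51.7 kHz.
On reflection it acts as a source moving away from the stationary detector: f₂ = f₁ · v/(v + u) = 51.7 × 341/343 ≈ 51.4 kHz.

51.4 kHz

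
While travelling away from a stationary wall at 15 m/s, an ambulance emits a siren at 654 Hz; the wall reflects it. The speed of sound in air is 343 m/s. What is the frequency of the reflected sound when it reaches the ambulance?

599 Hz

The wall receives the sound from a moving source: f₁ = f₀ · v/(v + v_e) = 654 × 343/358 ≈ 627 Hz.
On the return leg the ambulance is a moving observer: f₂ = f₁ · (v − v_e)/v = 627 × 328/343 ≈ 599 Hz.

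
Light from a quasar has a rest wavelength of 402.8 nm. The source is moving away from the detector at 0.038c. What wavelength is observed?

418.4 nm

Relativistic Doppler for wavelength: λ' = λ₀ · √((1 + β)/(1 − β)).
λ' = 402.8 × √(1.0380/0.9620) = 402.8 × 1.03875 ≈ 418.4 nm.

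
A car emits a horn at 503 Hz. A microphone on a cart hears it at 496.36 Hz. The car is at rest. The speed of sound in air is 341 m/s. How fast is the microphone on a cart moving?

f' < f, so the microphone on a cart is receding.
f' = f · (v − v_o)/v ⇒ v_o = v · |f'/f − 1|.
v_o = 341 × |496.36/503 − 1| = 341 × 0.0132 ≈ 4.5 m/s.

4.5 m/s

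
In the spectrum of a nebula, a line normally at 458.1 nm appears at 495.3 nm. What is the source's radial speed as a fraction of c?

0.078c

λ'/λ₀ = 1.0812 > 1 (redshift), so the source is receding.
λ'/λ₀ = √((1 + β)/(1 − β)) for a receding source ⇒ β = (r² − 1)/(r² + 1) with r = λ'/λ₀.
β = (1.1690 − 1)/(1.1690 + 1) ≈ 0.078.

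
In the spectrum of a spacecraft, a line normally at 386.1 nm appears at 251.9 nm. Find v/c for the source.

0.403c

λ'/λ₀ = 0.6524 < 1 (blueshift), so the source is approaching.
λ'/λ₀ = √((1 − β)/(1 + β)) for an approaching source ⇒ β = (1 − r²)/(1 + r²) with r = λ'/λ₀.
β = (1 − 0.4257)/(1 + 0.4257) ≈ 0.403.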